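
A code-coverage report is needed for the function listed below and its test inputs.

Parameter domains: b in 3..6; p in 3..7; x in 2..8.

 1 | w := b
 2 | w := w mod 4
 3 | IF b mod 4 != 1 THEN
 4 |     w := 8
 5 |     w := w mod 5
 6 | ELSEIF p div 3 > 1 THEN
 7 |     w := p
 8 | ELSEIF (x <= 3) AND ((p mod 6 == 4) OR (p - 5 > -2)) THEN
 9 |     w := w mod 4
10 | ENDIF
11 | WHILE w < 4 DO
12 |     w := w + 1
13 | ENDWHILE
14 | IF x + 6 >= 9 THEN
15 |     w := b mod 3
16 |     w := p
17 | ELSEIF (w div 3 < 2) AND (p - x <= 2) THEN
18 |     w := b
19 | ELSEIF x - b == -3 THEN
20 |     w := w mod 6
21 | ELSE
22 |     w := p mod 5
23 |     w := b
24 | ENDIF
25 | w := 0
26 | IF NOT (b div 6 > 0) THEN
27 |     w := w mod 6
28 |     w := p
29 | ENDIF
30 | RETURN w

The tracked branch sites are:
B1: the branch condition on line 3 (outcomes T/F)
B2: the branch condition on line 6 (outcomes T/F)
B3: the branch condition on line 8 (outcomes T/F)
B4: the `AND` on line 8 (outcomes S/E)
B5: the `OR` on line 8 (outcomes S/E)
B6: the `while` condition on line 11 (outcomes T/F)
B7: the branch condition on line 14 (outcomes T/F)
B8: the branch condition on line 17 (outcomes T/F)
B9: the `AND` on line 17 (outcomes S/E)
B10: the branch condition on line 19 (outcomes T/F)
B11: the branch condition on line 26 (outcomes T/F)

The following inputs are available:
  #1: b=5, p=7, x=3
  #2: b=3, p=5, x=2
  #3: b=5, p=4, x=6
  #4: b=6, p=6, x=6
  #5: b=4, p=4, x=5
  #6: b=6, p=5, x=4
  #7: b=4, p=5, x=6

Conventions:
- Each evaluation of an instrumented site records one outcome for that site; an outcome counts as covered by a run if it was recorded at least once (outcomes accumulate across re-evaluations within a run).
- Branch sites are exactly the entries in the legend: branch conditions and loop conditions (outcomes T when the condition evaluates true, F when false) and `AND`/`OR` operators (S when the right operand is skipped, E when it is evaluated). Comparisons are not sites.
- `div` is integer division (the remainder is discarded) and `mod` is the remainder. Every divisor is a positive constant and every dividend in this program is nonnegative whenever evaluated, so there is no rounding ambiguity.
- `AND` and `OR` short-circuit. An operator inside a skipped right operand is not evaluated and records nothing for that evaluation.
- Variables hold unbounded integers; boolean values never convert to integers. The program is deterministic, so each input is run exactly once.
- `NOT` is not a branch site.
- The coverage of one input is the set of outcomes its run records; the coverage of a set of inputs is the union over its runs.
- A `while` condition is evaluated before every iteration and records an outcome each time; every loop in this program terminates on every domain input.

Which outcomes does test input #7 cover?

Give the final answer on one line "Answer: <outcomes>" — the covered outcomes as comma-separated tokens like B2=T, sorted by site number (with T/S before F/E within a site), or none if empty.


Tracing the run of input #7 (b=4, p=5, x=6):
  B1->T, B6->T, B6->F, B7->T, B11->T
deduplicating events, the covered set is: B1=T, B6=T, B6=F, B7=T, B11=T
Answer: B1=T, B6=T, B6=F, B7=T, B11=T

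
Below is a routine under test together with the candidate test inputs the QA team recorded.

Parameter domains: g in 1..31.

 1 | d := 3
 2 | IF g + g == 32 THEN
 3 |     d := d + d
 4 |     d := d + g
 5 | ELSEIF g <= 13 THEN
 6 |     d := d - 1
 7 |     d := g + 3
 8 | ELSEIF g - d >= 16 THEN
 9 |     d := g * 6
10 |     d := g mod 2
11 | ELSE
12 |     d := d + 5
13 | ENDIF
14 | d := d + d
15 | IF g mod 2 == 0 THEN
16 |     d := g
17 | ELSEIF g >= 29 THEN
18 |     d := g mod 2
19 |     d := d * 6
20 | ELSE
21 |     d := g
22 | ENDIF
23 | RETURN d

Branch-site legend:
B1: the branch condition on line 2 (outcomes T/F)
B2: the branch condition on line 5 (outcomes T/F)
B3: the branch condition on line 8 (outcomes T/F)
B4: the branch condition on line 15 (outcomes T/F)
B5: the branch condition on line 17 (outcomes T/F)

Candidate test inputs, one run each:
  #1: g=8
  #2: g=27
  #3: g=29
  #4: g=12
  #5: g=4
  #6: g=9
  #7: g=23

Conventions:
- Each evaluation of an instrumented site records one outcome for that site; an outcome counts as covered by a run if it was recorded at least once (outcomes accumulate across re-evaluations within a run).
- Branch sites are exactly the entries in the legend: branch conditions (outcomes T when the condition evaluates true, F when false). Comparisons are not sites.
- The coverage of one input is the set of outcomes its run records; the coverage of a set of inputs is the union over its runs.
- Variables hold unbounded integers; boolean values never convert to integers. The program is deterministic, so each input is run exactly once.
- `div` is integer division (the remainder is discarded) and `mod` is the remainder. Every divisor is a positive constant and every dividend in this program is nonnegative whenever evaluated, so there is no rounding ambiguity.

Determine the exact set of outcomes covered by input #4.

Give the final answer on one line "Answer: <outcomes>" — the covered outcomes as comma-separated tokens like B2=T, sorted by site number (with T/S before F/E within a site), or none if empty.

Event log for input #4 (g=12):
  B1->F, B2->T, B4->T
deduplicating events, the covered set is: B1=F, B2=T, B4=T

Answer: B1=F, B2=T, B4=T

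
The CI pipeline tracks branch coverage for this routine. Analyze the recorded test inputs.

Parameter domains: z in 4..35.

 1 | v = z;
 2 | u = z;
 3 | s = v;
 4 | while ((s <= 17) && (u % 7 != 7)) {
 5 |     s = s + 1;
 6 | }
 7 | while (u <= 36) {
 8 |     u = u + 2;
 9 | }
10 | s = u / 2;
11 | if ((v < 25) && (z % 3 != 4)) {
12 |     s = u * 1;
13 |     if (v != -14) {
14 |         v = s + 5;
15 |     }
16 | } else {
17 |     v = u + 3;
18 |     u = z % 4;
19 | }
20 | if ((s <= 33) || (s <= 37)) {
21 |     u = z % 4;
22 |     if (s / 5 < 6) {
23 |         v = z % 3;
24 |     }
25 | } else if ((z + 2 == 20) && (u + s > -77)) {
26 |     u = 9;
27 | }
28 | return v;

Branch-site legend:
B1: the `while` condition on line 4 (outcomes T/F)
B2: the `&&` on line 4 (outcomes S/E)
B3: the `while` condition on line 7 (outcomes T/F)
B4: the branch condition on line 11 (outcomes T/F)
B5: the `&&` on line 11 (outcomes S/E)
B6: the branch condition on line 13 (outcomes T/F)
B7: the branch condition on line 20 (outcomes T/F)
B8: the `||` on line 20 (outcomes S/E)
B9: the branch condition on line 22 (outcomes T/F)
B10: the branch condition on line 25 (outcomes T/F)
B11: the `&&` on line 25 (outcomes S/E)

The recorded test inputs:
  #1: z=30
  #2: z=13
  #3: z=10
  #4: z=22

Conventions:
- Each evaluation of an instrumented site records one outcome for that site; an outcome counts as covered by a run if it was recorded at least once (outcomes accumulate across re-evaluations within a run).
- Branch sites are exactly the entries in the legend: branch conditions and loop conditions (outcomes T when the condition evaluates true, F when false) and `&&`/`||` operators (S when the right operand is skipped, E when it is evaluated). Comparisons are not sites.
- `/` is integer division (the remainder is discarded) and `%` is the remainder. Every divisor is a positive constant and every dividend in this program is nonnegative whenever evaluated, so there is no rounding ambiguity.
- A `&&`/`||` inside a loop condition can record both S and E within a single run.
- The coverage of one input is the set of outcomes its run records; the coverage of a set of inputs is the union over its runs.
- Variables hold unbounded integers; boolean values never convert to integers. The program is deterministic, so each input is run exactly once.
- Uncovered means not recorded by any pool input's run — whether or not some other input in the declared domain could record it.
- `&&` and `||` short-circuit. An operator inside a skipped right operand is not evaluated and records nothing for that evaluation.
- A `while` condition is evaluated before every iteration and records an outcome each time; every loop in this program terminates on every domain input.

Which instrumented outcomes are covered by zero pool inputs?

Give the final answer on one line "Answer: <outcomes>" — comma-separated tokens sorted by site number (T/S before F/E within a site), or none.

input #1 (z=30): events B2->S, B1->F, B3->T, B3->T, B3->T, B3->T, B3->F, B5->S, B4->F, B8->S, B7->T, B9->T; covers B1=F, B2=S, B3=T, B3=F, B4=F, B5=S, B7=T, B8=S, B9=T
input #2 (z=13): events B2->E, B1->T, B2->E, B1->T, B2->E, B1->T, B2->E, B1->T, B2->E, B1->T, B2->S, B1->F, B3->T, B3->T, ...; covers B1=T, B1=F, B2=S, B2=E, B3=T, B3=F, B4=T, B5=E, B6=T, B7=T, B8=E, B9=F
input #3 (z=10): events B2->E, B1->T, B2->E, B1->T, B2->E, B1->T, B2->E, B1->T, B2->E, B1->T, B2->E, B1->T, B2->E, B1->T, ...; covers B1=T, B1=F, B2=S, B2=E, B3=T, B3=F, B4=T, B5=E, B6=T, B7=F, B8=E, B10=F, B11=S
input #4 (z=22): events B2->S, B1->F, B3->T, B3->T, B3->T, B3->T, B3->T, B3->T, B3->T, B3->T, B3->F, B5->E, B4->T, B6->T, ...; covers B1=F, B2=S, B3=T, B3=F, B4=T, B5=E, B6=T, B7=F, B8=E, B10=F, B11=S
union over the pool: B1=T, B1=F, B2=S, B2=E, B3=T, B3=F, B4=T, B4=F, B5=S, B5=E, B6=T, B7=T, B7=F, B8=S, B8=E, B9=T, B9=F, B10=F, B11=S
uncovered (3 of 22): B6=F, B10=T, B11=E

Answer: B6=F, B10=T, B11=E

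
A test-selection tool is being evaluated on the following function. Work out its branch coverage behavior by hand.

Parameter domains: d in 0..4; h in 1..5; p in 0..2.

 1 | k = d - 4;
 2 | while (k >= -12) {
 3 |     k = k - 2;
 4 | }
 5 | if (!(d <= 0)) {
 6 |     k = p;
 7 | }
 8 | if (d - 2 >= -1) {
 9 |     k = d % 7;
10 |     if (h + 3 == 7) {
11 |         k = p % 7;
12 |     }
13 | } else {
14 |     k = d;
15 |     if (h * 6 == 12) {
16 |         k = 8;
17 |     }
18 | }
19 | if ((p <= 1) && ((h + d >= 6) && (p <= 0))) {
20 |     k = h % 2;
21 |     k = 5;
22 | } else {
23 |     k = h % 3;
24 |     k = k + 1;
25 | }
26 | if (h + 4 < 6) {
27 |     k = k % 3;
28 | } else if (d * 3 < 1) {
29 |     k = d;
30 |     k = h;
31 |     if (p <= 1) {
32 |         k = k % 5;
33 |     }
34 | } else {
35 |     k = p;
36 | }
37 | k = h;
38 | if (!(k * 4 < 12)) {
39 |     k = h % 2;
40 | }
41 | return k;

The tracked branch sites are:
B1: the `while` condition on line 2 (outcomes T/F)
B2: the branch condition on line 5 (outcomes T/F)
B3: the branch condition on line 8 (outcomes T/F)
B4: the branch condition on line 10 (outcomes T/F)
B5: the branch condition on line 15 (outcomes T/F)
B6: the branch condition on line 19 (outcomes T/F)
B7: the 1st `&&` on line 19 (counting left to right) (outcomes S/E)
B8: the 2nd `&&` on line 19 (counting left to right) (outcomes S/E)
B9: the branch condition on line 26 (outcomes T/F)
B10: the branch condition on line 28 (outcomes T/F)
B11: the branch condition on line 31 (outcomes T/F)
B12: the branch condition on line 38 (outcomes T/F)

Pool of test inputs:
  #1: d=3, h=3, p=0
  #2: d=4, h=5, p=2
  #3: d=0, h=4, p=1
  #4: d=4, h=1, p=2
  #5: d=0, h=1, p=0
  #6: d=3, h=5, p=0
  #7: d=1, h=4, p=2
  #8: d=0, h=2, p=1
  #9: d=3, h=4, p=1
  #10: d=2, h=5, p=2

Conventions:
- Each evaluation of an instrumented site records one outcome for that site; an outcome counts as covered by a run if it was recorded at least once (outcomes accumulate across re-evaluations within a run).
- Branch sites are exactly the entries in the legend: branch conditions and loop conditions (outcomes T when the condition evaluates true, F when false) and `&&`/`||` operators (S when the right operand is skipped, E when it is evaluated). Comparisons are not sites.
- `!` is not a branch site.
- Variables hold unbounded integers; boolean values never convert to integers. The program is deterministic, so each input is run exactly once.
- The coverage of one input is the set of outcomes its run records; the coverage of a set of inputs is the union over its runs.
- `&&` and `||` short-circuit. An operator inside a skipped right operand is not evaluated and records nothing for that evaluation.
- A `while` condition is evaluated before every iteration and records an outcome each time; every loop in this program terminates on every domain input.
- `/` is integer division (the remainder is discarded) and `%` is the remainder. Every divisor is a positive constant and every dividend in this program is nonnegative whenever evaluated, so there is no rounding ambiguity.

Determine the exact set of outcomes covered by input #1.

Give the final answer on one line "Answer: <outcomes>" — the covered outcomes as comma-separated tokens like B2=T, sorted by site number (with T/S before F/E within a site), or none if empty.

Simulating input #1 (d=3, h=3, p=0) step by step:
  B1->T, B1->T, B1->T, B1->T, B1->T, B1->T, B1->F, B2->T, B3->T, B4->F
  B7->E, B8->E, B6->T, B9->F, B10->F, B12->T
deduplicating events, the covered set is: B1=T, B1=F, B2=T, B3=T, B4=F, B6=T, B7=E, B8=E, B9=F, B10=F, B12=T

Answer: B1=T, B1=F, B2=T, B3=T, B4=F, B6=T, B7=E, B8=E, B9=F, B10=F, B12=T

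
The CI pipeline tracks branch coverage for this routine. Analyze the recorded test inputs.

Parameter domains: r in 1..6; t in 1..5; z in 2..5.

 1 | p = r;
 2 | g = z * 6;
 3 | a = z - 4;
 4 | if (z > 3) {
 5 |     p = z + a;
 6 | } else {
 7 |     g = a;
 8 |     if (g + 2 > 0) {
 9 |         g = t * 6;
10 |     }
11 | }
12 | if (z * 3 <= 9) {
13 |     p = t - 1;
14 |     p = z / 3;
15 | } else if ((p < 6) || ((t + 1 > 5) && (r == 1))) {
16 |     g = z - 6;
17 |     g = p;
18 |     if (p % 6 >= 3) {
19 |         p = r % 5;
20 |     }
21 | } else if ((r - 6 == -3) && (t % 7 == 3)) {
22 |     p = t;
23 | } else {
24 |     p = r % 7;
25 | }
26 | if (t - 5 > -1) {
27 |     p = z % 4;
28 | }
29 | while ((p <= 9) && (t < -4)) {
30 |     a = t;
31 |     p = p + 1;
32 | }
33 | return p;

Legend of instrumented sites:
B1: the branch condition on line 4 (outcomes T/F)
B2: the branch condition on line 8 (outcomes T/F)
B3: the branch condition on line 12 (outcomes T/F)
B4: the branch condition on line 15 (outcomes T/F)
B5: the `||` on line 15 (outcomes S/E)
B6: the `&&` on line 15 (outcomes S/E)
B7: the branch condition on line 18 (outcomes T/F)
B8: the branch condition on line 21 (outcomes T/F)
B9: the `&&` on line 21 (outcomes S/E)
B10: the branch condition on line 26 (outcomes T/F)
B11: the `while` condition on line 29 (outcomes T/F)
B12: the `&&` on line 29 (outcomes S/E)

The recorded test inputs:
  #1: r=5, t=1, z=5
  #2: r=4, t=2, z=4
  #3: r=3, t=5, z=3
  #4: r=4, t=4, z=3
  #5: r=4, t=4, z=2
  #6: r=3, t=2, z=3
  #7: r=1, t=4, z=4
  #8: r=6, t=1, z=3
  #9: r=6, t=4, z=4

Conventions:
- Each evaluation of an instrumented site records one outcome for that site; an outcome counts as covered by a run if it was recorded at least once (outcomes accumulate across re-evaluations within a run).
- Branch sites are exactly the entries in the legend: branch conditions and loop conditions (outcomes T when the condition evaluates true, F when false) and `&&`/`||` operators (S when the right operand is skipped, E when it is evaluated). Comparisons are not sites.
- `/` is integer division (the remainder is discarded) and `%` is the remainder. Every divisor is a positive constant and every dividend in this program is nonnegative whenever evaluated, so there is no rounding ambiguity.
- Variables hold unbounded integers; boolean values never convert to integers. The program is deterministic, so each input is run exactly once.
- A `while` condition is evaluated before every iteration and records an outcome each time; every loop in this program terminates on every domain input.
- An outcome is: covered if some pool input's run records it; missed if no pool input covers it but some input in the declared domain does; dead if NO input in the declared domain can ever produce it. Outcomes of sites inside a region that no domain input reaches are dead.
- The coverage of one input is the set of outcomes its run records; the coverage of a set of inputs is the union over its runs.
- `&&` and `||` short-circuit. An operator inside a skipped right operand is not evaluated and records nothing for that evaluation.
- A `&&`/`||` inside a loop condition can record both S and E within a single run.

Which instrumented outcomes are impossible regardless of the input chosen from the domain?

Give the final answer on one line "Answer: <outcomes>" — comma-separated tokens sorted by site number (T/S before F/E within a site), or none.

running all 120 domain inputs and tallying outcomes:
  B11=T: no domain input ever produces it -> dead
  B12=S: no domain input ever produces it -> dead
  reachable outcomes have witnesses, e.g. B1=T (e.g. r=1, t=1, z=4), B1=F (e.g. r=1, t=1, z=2), B2=T (e.g. r=1, t=1, z=3), B2=F (e.g. r=1, t=1, z=2)

Answer: B11=T, B12=S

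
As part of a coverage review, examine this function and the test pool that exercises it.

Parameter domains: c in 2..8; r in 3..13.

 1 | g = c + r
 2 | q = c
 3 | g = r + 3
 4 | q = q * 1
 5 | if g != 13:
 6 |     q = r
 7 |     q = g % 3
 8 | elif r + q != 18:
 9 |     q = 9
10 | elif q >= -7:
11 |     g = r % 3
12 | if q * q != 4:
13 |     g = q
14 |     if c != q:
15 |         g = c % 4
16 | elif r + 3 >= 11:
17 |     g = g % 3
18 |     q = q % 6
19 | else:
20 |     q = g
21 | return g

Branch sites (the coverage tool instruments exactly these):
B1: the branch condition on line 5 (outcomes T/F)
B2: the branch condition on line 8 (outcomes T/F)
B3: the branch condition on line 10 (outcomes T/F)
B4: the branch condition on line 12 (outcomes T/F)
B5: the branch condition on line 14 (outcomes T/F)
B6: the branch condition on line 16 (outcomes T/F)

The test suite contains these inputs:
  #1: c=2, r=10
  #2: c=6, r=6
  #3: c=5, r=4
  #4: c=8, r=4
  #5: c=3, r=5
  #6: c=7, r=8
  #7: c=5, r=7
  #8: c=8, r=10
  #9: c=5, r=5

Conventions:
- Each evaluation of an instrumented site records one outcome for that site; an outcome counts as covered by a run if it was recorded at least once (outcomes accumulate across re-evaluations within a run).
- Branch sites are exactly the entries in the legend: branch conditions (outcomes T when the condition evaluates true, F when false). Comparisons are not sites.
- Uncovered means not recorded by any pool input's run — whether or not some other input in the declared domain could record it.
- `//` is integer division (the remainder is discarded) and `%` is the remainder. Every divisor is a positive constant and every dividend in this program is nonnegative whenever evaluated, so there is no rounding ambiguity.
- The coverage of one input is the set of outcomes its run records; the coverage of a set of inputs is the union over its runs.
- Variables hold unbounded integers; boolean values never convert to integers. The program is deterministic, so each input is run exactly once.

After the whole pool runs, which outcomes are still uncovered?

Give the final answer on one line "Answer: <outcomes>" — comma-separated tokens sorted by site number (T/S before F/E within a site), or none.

run #1 (c=2, r=10) runs B1->F, B2->T, B4->T, B5->T; records B1=F, B2=T, B4=T, B5=T
run #2 (c=6, r=6) runs B1->T, B4->T, B5->T; records B1=T, B4=T, B5=T
run #3 (c=5, r=4) runs B1->T, B4->T, B5->T; records B1=T, B4=T, B5=T
run #4 (c=8, r=4) runs B1->T, B4->T, B5->T; records B1=T, B4=T, B5=T
run #5 (c=3, r=5) runs B1->T, B4->F, B6->F; records B1=T, B4=F, B6=F
run #6 (c=7, r=8) runs B1->T, B4->F, B6->T; records B1=T, B4=F, B6=T
run #7 (c=5, r=7) runs B1->T, B4->T, B5->T; records B1=T, B4=T, B5=T
run #8 (c=8, r=10) runs B1->F, B2->F, B3->T, B4->T, B5->F; records B1=F, B2=F, B3=T, B4=T, B5=F
run #9 (c=5, r=5) runs B1->T, B4->F, B6->F; records B1=T, B4=F, B6=F
union over the pool: B1=T, B1=F, B2=T, B2=F, B3=T, B4=T, B4=F, B5=T, B5=F, B6=T, B6=F
uncovered (1 of 12): B3=F

Answer: B3=F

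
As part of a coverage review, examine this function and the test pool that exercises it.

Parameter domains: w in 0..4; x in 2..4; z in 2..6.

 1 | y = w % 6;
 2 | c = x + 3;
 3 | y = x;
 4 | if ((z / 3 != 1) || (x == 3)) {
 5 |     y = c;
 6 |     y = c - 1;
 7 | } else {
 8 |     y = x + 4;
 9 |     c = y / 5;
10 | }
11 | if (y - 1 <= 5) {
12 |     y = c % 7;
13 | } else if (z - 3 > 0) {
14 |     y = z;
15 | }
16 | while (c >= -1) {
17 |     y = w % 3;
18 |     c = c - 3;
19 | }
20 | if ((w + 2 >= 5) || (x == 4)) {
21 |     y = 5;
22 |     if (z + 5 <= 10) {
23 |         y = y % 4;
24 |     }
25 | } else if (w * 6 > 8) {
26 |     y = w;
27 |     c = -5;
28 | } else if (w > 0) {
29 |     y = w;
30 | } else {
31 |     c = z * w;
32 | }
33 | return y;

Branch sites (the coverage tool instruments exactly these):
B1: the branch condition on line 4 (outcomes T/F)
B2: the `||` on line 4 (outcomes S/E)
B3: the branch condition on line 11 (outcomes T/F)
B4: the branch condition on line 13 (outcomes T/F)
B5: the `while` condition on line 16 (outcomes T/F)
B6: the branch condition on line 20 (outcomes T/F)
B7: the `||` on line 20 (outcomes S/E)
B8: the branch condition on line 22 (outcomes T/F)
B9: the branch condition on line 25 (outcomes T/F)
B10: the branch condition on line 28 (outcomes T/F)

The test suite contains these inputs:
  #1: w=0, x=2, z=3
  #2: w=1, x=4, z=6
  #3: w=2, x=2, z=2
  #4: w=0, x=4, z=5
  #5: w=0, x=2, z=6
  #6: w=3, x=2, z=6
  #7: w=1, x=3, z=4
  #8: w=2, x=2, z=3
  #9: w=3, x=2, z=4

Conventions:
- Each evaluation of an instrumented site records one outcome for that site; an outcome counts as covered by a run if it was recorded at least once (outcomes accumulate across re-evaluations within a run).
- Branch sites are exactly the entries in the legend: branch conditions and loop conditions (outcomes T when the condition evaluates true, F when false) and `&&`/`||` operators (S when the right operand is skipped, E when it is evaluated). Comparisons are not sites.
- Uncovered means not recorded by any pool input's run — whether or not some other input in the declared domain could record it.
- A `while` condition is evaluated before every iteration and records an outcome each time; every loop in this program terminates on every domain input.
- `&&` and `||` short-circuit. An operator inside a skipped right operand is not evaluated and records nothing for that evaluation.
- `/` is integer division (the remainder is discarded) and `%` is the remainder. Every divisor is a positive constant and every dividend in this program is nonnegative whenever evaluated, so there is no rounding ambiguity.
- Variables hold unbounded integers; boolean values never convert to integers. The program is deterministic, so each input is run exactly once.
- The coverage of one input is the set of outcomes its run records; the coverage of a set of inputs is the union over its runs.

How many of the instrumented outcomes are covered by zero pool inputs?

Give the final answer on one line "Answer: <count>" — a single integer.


input #1 (w=0, x=2, z=3): events B2->E, B1->F, B3->T, B5->T, B5->F, B7->E, B6->F, B9->F, B10->F; covers B1=F, B2=E, B3=T, B5=T, B5=F, B6=F, B7=E, B9=F, B10=F
input #2 (w=1, x=4, z=6): events B2->S, B1->T, B3->T, B5->T, B5->T, B5->T, B5->F, B7->E, B6->T, B8->F; covers B1=T, B2=S, B3=T, B5=T, B5=F, B6=T, B7=E, B8=F
input #3 (w=2, x=2, z=2): events B2->S, B1->T, B3->T, B5->T, B5->T, B5->T, B5->F, B7->E, B6->F, B9->T; covers B1=T, B2=S, B3=T, B5=T, B5=F, B6=F, B7=E, B9=T
input #4 (w=0, x=4, z=5): events B2->E, B1->F, B3->F, B4->T, B5->T, B5->F, B7->E, B6->T, B8->T; covers B1=F, B2=E, B3=F, B4=T, B5=T, B5=F, B6=T, B7=E, B8=T
input #5 (w=0, x=2, z=6): events B2->S, B1->T, B3->T, B5->T, B5->T, B5->T, B5->F, B7->E, B6->F, B9->F, B10->F; covers B1=T, B2=S, B3=T, B5=T, B5=F, B6=F, B7=E, B9=F, B10=F
input #6 (w=3, x=2, z=6): events B2->S, B1->T, B3->T, B5->T, B5->T, B5->T, B5->F, B7->S, B6->T, B8->F; covers B1=T, B2=S, B3=T, B5=T, B5=F, B6=T, B7=S, B8=F
input #7 (w=1, x=3, z=4): events B2->E, B1->T, B3->T, B5->T, B5->T, B5->T, B5->F, B7->E, B6->F, B9->F, B10->T; covers B1=T, B2=E, B3=T, B5=T, B5=F, B6=F, B7=E, B9=F, B10=T
input #8 (w=2, x=2, z=3): events B2->E, B1->F, B3->T, B5->T, B5->F, B7->E, B6->F, B9->T; covers B1=F, B2=E, B3=T, B5=T, B5=F, B6=F, B7=E, B9=T
input #9 (w=3, x=2, z=4): events B2->E, B1->F, B3->T, B5->T, B5->F, B7->S, B6->T, B8->T; covers B1=F, B2=E, B3=T, B5=T, B5=F, B6=T, B7=S, B8=T
union over the pool: B1=T, B1=F, B2=S, B2=E, B3=T, B3=F, B4=T, B5=T, B5=F, B6=T, B6=F, B7=S, B7=E, B8=T, B8=F, B9=T, B9=F, B10=T, B10=F
uncovered (1 of 20): B4=F
Answer: 1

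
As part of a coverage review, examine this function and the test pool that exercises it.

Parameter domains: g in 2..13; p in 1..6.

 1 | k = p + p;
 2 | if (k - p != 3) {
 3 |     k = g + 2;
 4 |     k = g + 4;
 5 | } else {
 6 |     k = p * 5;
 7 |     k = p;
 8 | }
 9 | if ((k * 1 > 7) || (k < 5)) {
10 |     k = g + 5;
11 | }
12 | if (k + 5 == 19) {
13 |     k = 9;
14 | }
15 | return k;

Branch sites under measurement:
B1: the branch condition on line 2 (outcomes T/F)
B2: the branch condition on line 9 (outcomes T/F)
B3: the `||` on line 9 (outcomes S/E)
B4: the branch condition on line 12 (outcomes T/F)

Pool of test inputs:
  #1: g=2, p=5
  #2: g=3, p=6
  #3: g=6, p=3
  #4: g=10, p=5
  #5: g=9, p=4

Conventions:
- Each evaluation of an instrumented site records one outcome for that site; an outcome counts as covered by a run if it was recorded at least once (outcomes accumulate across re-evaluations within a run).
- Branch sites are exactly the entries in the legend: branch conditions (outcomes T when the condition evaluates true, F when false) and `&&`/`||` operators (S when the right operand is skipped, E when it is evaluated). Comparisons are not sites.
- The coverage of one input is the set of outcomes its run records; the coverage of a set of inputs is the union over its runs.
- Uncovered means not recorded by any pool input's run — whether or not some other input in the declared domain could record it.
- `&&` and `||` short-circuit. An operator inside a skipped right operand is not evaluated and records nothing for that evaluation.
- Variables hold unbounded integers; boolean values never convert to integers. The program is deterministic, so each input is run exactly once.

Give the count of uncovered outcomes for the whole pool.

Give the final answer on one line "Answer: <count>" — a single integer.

input #1 (g=2, p=5): events B1->T, B3->E, B2->F, B4->F; covers B1=T, B2=F, B3=E, B4=F
input #2 (g=3, p=6): events B1->T, B3->E, B2->F, B4->F; covers B1=T, B2=F, B3=E, B4=F
input #3 (g=6, p=3): events B1->F, B3->E, B2->T, B4->F; covers B1=F, B2=T, B3=E, B4=F
input #4 (g=10, p=5): events B1->T, B3->S, B2->T, B4->F; covers B1=T, B2=T, B3=S, B4=F
input #5 (g=9, p=4): events B1->T, B3->S, B2->T, B4->T; covers B1=T, B2=T, B3=S, B4=T
union over the pool: B1=T, B1=F, B2=T, B2=F, B3=S, B3=E, B4=T, B4=F
uncovered (0 of 8): none

Answer: 0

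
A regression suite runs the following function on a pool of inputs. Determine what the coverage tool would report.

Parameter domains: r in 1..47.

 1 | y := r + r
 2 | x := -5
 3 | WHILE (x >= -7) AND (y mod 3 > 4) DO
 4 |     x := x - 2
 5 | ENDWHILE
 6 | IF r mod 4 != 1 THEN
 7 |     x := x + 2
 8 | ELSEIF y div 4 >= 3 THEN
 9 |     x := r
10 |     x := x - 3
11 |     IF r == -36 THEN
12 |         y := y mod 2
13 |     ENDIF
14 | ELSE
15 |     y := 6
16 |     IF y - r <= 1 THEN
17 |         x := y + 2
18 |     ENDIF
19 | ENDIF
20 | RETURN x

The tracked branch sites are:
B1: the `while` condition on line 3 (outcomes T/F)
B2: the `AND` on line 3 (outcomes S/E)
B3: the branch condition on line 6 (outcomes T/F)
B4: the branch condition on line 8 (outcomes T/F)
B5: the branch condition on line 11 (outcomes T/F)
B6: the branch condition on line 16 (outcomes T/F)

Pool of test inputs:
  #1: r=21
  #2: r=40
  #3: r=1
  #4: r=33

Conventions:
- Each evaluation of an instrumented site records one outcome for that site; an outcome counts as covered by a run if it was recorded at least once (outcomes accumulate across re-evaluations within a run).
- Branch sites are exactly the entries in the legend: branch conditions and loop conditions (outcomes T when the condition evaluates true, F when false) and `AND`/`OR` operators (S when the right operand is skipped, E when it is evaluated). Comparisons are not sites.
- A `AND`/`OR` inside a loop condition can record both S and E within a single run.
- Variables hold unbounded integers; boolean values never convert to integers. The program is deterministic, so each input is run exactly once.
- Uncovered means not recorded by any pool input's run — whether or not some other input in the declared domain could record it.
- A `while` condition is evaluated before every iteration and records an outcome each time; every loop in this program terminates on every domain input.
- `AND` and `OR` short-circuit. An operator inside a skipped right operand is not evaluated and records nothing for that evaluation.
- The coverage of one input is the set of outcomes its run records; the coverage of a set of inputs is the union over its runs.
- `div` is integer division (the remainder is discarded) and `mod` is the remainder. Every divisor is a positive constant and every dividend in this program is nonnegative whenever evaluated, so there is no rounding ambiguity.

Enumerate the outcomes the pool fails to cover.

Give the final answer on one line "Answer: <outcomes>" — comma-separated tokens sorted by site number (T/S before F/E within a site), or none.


input #1 (r=21): covers B1=F, B2=E, B3=F, B4=T, B5=F
input #2 (r=40): covers B1=F, B2=E, B3=T
input #3 (r=1): covers B1=F, B2=E, B3=F, B4=F, B6=F
input #4 (r=33): covers B1=F, B2=E, B3=F, B4=T, B5=F
union over the pool: B1=F, B2=E, B3=T, B3=F, B4=T, B4=F, B5=F, B6=F
uncovered (4 of 12): B1=T, B2=S, B5=T, B6=T
Answer: B1=T, B2=S, B5=T, B6=T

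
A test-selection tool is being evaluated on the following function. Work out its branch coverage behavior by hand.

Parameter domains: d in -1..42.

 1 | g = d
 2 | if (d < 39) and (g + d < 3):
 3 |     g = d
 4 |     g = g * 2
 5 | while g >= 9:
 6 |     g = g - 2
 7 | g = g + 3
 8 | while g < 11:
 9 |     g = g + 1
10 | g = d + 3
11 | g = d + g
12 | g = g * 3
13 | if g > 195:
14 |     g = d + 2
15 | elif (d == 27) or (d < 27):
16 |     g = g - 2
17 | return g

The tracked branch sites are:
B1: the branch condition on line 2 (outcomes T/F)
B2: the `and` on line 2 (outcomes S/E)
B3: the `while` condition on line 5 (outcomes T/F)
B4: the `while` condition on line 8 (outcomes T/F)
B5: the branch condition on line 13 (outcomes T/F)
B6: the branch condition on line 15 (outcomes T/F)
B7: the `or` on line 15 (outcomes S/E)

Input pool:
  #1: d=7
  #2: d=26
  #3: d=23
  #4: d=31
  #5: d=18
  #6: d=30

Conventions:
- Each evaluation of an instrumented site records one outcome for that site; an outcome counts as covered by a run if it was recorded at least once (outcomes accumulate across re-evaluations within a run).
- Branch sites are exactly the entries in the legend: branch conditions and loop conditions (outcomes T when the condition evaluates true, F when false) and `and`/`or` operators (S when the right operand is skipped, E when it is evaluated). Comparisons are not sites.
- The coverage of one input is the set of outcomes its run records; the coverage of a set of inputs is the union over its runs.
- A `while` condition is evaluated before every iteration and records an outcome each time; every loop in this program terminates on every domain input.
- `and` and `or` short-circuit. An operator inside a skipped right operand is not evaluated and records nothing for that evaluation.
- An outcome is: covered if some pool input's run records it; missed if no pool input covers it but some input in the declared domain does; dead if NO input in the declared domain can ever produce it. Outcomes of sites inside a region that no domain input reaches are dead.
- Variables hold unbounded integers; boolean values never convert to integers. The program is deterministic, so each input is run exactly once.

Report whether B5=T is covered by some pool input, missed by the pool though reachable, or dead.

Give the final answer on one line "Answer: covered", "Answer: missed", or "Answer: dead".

no pool input records B5=T
but domain input (d=32) does record it -> reachable, so missed

Answer: missed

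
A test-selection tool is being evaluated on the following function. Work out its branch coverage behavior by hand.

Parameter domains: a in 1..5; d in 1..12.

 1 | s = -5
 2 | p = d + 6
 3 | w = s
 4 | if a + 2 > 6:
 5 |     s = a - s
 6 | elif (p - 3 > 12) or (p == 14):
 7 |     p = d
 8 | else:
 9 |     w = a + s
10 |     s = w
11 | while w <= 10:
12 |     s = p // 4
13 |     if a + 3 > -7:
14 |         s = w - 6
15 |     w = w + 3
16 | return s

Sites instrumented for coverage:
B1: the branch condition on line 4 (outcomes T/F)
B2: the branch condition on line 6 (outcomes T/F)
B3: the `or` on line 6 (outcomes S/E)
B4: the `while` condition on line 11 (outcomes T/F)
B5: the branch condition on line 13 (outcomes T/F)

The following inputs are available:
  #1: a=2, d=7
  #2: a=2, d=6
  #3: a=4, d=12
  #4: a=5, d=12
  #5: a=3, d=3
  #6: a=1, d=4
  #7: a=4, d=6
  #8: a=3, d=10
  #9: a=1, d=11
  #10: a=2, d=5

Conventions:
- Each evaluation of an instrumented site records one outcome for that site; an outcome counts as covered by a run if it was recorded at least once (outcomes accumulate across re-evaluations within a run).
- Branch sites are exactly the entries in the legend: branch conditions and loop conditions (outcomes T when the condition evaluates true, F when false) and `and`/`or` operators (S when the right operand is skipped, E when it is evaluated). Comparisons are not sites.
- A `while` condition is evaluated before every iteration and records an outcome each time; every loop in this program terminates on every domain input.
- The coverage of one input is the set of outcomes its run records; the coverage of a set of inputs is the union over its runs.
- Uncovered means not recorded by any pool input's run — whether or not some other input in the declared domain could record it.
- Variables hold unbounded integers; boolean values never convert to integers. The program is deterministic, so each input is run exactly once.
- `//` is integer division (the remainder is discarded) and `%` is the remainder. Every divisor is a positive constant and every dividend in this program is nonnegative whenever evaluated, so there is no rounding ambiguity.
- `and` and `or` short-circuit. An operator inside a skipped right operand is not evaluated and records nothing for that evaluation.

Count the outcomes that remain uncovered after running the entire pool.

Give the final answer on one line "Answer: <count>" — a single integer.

input #1, a=2, d=7: events B1->F, B3->E, B2->F, B4->T, B5->T, B4->T, B5->T, B4->T, B5->T, B4->T, B5->T, B4->T, B5->T, B4->F; outcomes B1=F, B2=F, B3=E, B4=T, B4=F, B5=T
input #2, a=2, d=6: events B1->F, B3->E, B2->F, B4->T, B5->T, B4->T, B5->T, B4->T, B5->T, B4->T, B5->T, B4->T, B5->T, B4->F; outcomes B1=F, B2=F, B3=E, B4=T, B4=F, B5=T
input #3, a=4, d=12: events B1->F, B3->S, B2->T, B4->T, B5->T, B4->T, B5->T, B4->T, B5->T, B4->T, B5->T, B4->T, B5->T, B4->T, ...; outcomes B1=F, B2=T, B3=S, B4=T, B4=F, B5=T
input #4, a=5, d=12: events B1->T, B4->T, B5->T, B4->T, B5->T, B4->T, B5->T, B4->T, B5->T, B4->T, B5->T, B4->T, B5->T, B4->F; outcomes B1=T, B4=T, B4=F, B5=T
input #5, a=3, d=3: events B1->F, B3->E, B2->F, B4->T, B5->T, B4->T, B5->T, B4->T, B5->T, B4->T, B5->T, B4->T, B5->T, B4->F; outcomes B1=F, B2=F, B3=E, B4=T, B4=F, B5=T
input #6, a=1, d=4: events B1->F, B3->E, B2->F, B4->T, B5->T, B4->T, B5->T, B4->T, B5->T, B4->T, B5->T, B4->T, B5->T, B4->F; outcomes B1=F, B2=F, B3=E, B4=T, B4=F, B5=T
input #7, a=4, d=6: events B1->F, B3->E, B2->F, B4->T, B5->T, B4->T, B5->T, B4->T, B5->T, B4->T, B5->T, B4->F; outcomes B1=F, B2=F, B3=E, B4=T, B4=F, B5=T
input #8, a=3, d=10: events B1->F, B3->S, B2->T, B4->T, B5->T, B4->T, B5->T, B4->T, B5->T, B4->T, B5->T, B4->T, B5->T, B4->T, ...; outcomes B1=F, B2=T, B3=S, B4=T, B4=F, B5=T
input #9, a=1, d=11: events B1->F, B3->S, B2->T, B4->T, B5->T, B4->T, B5->T, B4->T, B5->T, B4->T, B5->T, B4->T, B5->T, B4->T, ...; outcomes B1=F, B2=T, B3=S, B4=T, B4=F, B5=T
input #10, a=2, d=5: events B1->F, B3->E, B2->F, B4->T, B5->T, B4->T, B5->T, B4->T, B5->T, B4->T, B5->T, B4->T, B5->T, B4->F; outcomes B1=F, B2=F, B3=E, B4=T, B4=F, B5=T
union over the pool: B1=T, B1=F, B2=T, B2=F, B3=S, B3=E, B4=T, B4=F, B5=T
uncovered (1 of 10): B5=F

Answer: 1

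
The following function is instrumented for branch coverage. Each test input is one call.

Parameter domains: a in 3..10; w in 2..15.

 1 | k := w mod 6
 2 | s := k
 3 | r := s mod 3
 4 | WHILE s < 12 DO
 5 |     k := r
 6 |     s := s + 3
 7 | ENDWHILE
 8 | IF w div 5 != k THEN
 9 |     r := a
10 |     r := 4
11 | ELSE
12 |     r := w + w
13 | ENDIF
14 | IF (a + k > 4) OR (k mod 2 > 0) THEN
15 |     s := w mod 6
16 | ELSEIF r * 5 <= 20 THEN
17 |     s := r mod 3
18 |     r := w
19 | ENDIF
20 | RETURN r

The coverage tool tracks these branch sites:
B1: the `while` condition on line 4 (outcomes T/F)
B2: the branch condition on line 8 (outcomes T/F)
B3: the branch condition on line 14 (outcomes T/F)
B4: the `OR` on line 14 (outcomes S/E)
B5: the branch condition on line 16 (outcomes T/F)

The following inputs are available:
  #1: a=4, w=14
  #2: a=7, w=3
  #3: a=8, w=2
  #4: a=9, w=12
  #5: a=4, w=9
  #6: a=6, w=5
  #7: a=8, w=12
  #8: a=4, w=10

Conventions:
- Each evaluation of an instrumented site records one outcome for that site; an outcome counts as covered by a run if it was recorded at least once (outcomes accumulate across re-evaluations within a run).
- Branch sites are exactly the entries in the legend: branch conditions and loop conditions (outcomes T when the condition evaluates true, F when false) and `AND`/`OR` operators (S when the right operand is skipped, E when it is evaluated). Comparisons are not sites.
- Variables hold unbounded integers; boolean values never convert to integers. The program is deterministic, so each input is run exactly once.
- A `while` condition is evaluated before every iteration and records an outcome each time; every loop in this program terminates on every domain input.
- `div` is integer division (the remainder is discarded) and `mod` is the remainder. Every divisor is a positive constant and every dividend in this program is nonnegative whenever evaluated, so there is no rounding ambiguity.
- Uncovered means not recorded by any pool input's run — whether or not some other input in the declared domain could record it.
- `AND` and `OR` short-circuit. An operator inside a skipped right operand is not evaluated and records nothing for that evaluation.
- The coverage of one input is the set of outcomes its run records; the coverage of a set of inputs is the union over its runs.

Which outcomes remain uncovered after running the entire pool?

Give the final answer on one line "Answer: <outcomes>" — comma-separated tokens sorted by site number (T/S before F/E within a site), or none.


input #1, a=4, w=14: events B1->T, B1->T, B1->T, B1->T, B1->F, B2->F, B4->S, B3->T; outcomes B1=T, B1=F, B2=F, B3=T, B4=S
input #2, a=7, w=3: events B1->T, B1->T, B1->T, B1->F, B2->F, B4->S, B3->T; outcomes B1=T, B1=F, B2=F, B3=T, B4=S
input #3, a=8, w=2: events B1->T, B1->T, B1->T, B1->T, B1->F, B2->T, B4->S, B3->T; outcomes B1=T, B1=F, B2=T, B3=T, B4=S
input #4, a=9, w=12: events B1->T, B1->T, B1->T, B1->T, B1->F, B2->T, B4->S, B3->T; outcomes B1=T, B1=F, B2=T, B3=T, B4=S
input #5, a=4, w=9: events B1->T, B1->T, B1->T, B1->F, B2->T, B4->E, B3->F, B5->T; outcomes B1=T, B1=F, B2=T, B3=F, B4=E, B5=T
input #6, a=6, w=5: events B1->T, B1->T, B1->T, B1->F, B2->T, B4->S, B3->T; outcomes B1=T, B1=F, B2=T, B3=T, B4=S
input #7, a=8, w=12: events B1->T, B1->T, B1->T, B1->T, B1->F, B2->T, B4->S, B3->T; outcomes B1=T, B1=F, B2=T, B3=T, B4=S
input #8, a=4, w=10: events B1->T, B1->T, B1->T, B1->F, B2->T, B4->S, B3->T; outcomes B1=T, B1=F, B2=T, B3=T, B4=S
union over the pool: B1=T, B1=F, B2=T, B2=F, B3=T, B3=F, B4=S, B4=E, B5=T
uncovered (1 of 10): B5=F
Answer: B5=F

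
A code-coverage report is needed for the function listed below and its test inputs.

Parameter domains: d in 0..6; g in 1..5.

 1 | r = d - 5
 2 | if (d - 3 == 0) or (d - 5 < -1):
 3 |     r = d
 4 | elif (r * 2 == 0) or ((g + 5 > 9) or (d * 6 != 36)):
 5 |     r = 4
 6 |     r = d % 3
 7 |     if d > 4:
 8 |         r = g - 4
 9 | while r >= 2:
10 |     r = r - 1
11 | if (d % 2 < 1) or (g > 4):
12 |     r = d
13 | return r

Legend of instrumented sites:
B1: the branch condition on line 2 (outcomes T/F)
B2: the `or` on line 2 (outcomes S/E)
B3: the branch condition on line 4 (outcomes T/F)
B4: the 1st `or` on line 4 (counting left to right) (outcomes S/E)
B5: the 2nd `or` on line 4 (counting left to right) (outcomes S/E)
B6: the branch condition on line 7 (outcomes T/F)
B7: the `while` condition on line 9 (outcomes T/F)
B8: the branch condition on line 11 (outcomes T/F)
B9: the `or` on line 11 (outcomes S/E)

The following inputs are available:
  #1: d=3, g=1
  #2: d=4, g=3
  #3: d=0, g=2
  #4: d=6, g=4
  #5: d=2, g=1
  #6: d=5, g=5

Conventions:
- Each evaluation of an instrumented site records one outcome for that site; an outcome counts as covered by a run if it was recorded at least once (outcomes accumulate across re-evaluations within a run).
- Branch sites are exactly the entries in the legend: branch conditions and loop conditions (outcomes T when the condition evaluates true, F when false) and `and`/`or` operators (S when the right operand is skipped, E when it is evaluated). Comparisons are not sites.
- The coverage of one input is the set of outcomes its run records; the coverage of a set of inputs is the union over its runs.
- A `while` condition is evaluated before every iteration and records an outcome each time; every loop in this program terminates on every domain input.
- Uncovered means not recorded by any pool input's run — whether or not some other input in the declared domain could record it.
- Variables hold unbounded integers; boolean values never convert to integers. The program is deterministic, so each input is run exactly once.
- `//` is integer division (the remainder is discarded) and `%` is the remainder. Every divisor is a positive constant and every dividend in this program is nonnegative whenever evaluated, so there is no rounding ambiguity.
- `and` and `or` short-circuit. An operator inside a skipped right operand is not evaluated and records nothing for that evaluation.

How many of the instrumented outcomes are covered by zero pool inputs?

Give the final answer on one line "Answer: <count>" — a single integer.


input #1 (d=3, g=1): events B2->S, B1->T, B7->T, B7->T, B7->F, B9->E, B8->F; covers B1=T, B2=S, B7=T, B7=F, B8=F, B9=E
input #2 (d=4, g=3): events B2->E, B1->F, B4->E, B5->E, B3->T, B6->F, B7->F, B9->S, B8->T; covers B1=F, B2=E, B3=T, B4=E, B5=E, B6=F, B7=F, B8=T, B9=S
input #3 (d=0, g=2): events B2->E, B1->T, B7->F, B9->S, B8->T; covers B1=T, B2=E, B7=F, B8=T, B9=S
input #4 (d=6, g=4): events B2->E, B1->F, B4->E, B5->E, B3->F, B7->F, B9->S, B8->T; covers B1=F, B2=E, B3=F, B4=E, B5=E, B7=F, B8=T, B9=S
input #5 (d=2, g=1): events B2->E, B1->T, B7->T, B7->F, B9->S, B8->T; covers B1=T, B2=E, B7=T, B7=F, B8=T, B9=S
input #6 (d=5, g=5): events B2->E, B1->F, B4->S, B3->T, B6->T, B7->F, B9->E, B8->T; covers B1=F, B2=E, B3=T, B4=S, B6=T, B7=F, B8=T, B9=E
union over the pool: B1=T, B1=F, B2=S, B2=E, B3=T, B3=F, B4=S, B4=E, B5=E, B6=T, B6=F, B7=T, B7=F, B8=T, B8=F, B9=S, B9=E
uncovered (1 of 18): B5=S
Answer: 1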